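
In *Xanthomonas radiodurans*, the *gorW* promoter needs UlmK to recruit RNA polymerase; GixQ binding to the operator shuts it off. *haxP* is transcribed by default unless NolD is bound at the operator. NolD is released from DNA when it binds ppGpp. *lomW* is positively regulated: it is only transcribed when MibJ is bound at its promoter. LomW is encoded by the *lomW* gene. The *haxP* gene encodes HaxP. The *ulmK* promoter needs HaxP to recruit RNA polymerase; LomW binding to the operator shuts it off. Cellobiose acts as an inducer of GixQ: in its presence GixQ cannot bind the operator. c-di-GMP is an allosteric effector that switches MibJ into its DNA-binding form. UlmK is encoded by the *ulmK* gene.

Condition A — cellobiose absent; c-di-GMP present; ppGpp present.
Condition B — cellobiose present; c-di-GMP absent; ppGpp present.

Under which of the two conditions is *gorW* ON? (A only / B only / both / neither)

B only

Condition A:
Cellobiose is absent, so GixQ is active.
c-di-GMP is present, so MibJ is active.
No repressor is bound and MibJ is active, so *lomW* is transcribed.
So LomW is produced and active.
ppGpp is present, so NolD is inactive.
With no repressor bound, *haxP* is transcribed.
So HaxP is produced and active.
With repressor LomW bound, *ulmK* is not transcribed.
So UlmK is not produced.
With repressor GixQ bound, *gorW* is not transcribed.
→ *gorW* is OFF in A.
Condition B:
Cellobiose is present, so GixQ is inactive.
c-di-GMP is absent, so MibJ is inactive.
Required activator MibJ is absent, so *lomW* is not transcribed.
So LomW is not produced.
ppGpp is present, so NolD is inactive.
With no repressor bound, *haxP* is transcribed.
So HaxP is produced and active.
No repressor is bound and HaxP is active, so *ulmK* is transcribed.
So UlmK is produced and active.
No repressor is bound and UlmK is active, so *gorW* is transcribed.
→ *gorW* is ON in B.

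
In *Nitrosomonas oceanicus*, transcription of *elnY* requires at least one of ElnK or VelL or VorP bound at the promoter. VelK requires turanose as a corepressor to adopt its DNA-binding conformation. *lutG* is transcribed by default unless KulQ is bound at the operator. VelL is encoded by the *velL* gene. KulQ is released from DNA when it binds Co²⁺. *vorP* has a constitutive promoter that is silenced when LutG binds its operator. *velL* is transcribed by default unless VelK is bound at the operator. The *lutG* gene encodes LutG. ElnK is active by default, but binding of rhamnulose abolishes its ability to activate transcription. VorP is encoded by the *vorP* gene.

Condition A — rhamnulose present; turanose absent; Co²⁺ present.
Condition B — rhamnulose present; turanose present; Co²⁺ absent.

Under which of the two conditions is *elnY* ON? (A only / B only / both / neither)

both

Condition A:
Rhamnulose is present, so ElnK is inactive.
Turanose is absent, so VelK is inactive.
With no repressor bound, *velL* is transcribed.
So VelL is produced and active.
Co²⁺ is present, so KulQ is inactive.
With no repressor bound, *lutG* is transcribed.
So LutG is produced and active.
With repressor LutG bound, *vorP* is not transcribed.
So VorP is not produced.
Activator VelL is present, so *elnY* is transcribed.
→ *elnY* is ON in A.
Condition B:
Rhamnulose is present, so ElnK is inactive.
Turanose is present, so VelK is active.
With repressor VelK bound, *velL* is not transcribed.
So VelL is not produced.
Co²⁺ is absent, so KulQ is active.
With repressor KulQ bound, *lutG* is not transcribed.
So LutG is not produced.
With no repressor bound, *vorP* is transcribed.
So VorP is produced and active.
Activator VorP is present, so *elnY* is transcribed.
→ *elnY* is ON in B.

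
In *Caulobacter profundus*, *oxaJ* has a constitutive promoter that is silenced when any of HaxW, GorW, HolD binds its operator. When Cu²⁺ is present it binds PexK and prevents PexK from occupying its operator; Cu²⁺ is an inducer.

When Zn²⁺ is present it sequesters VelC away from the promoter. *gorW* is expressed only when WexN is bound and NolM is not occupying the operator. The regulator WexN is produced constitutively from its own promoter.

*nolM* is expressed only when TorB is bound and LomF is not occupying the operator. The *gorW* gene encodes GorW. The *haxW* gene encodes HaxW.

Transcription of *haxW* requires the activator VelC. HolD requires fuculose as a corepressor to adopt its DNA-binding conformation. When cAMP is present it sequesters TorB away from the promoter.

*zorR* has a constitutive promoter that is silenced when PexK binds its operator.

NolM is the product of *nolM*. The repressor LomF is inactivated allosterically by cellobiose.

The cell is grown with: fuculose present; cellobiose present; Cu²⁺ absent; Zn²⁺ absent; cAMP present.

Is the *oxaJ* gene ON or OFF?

Zn²⁺ is absent, so VelC is active.
No repressor is bound and VelC is active, so *haxW* is transcribed.
So HaxW is produced and active.
Cellobiose is present, so LomF is inactive.
cAMP is present, so TorB is inactive.
Required activator TorB is absent, so *nolM* is not transcribed.
So NolM is not produced.
WexN is produced constitutively and is active.
No repressor is bound and WexN is active, so *gorW* is transcribed.
So GorW is produced and active.
Fuculose is present, so HolD is active.
With repressor HaxW bound, *oxaJ* is not transcribed.

OFF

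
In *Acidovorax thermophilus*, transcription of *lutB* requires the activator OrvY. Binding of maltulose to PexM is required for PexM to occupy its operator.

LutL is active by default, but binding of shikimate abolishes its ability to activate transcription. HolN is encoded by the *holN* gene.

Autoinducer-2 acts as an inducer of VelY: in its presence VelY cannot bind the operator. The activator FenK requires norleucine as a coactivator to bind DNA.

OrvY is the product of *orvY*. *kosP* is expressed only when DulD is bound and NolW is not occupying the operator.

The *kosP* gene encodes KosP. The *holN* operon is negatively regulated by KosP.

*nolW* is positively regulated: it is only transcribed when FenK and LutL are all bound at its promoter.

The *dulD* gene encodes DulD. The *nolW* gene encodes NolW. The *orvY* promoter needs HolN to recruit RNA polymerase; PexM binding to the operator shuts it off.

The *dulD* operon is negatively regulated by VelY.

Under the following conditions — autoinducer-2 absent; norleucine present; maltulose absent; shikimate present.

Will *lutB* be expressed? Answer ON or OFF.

Norleucine is present, so FenK is active.
Shikimate is present, so LutL is inactive.
Required activator LutL is absent, so *nolW* is not transcribed.
So NolW is not produced.
Autoinducer-2 is absent, so VelY is active.
With repressor VelY bound, *dulD* is not transcribed.
So DulD is not produced.
Required activator DulD is absent, so *kosP* is not transcribed.
So KosP is not produced.
With no repressor bound, *holN* is transcribed.
So HolN is produced and active.
Maltulose is absent, so PexM is inactive.
No repressor is bound and HolN is active, so *orvY* is transcribed.
So OrvY is produced and active.
No repressor is bound and OrvY is active, so *lutB* is transcribed.

ON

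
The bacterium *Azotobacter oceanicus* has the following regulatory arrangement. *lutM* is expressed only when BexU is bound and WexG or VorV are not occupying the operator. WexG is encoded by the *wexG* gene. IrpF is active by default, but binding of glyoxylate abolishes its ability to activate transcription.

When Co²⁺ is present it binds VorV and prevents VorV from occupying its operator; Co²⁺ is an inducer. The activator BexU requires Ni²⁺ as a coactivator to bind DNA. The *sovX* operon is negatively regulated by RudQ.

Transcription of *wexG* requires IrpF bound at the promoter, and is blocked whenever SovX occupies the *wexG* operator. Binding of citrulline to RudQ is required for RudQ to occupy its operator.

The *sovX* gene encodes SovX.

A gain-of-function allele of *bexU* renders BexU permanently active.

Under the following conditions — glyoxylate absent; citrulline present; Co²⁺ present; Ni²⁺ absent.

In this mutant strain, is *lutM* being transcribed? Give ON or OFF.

BexU is constitutively active in this strain.
Glyoxylate is absent, so IrpF is active.
Citrulline is present, so RudQ is active.
With repressor RudQ bound, *sovX* is not transcribed.
So SovX is not produced.
No repressor is bound and IrpF is active, so *wexG* is transcribed.
So WexG is produced and active.
Co²⁺ is present, so VorV is inactive.
With repressor WexG bound, *lutM* is not transcribed.

OFF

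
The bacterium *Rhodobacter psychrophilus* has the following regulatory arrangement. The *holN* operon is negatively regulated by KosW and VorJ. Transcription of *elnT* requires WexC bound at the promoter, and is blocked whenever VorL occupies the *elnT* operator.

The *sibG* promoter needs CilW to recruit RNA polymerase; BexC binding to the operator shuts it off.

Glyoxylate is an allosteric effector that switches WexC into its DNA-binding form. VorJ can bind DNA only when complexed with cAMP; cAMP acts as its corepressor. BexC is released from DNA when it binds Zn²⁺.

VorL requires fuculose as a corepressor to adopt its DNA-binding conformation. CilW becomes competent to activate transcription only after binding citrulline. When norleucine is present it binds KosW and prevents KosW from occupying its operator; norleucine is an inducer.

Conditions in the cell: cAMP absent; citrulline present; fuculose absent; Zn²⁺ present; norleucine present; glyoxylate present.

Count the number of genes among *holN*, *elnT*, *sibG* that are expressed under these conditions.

3

Norleucine is present, so KosW is inactive.
cAMP is absent, so VorJ is inactive.
With no repressor bound, *holN* is transcribed.
→ *holN* is ON.
Fuculose is absent, so VorL is inactive.
Glyoxylate is present, so WexC is active.
No repressor is bound and WexC is active, so *elnT* is transcribed.
→ *elnT* is ON.
Zn²⁺ is present, so BexC is inactive.
Citrulline is present, so CilW is active.
No repressor is bound and CilW is active, so *sibG* is transcribed.
→ *sibG* is ON.
3 of the 3 genes are transcribed.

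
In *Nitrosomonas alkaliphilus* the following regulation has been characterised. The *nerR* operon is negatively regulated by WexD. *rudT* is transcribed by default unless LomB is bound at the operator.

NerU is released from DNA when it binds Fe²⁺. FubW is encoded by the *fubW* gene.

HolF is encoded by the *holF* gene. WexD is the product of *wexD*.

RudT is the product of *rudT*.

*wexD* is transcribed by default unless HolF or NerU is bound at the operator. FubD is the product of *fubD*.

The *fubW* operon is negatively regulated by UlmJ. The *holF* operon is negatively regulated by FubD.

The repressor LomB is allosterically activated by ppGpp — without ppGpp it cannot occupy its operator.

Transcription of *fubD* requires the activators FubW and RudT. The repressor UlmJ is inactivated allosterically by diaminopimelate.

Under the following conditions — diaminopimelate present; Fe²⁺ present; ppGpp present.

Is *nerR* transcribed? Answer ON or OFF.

ON

Diaminopimelate is present, so UlmJ is inactive.
With no repressor bound, *fubW* is transcribed.
So FubW is produced and active.
ppGpp is present, so LomB is active.
With repressor LomB bound, *rudT* is not transcribed.
So RudT is not produced.
Required activator RudT is absent, so *fubD* is not transcribed.
So FubD is not produced.
With no repressor bound, *holF* is transcribed.
So HolF is produced and active.
Fe²⁺ is present, so NerU is inactive.
With repressor HolF bound, *wexD* is not transcribed.
So WexD is not produced.
With no repressor bound, *nerR* is transcribed.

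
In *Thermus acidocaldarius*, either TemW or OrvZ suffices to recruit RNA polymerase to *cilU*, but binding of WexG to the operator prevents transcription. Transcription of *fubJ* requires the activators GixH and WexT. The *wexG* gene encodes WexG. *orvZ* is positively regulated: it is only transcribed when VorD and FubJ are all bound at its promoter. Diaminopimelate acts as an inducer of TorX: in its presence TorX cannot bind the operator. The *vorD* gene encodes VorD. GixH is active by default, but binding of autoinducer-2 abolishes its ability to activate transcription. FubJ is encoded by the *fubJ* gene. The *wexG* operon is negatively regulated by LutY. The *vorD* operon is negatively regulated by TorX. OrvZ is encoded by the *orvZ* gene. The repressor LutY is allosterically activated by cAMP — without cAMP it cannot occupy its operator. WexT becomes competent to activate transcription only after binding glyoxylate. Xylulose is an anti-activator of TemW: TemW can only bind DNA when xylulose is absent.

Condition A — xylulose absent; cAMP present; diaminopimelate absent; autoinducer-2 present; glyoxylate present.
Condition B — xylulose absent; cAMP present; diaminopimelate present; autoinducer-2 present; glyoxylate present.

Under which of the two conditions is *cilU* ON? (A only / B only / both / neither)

both

Condition A:
Xylulose is absent, so TemW is active.
cAMP is present, so LutY is active.
With repressor LutY bound, *wexG* is not transcribed.
So WexG is not produced.
Diaminopimelate is absent, so TorX is active.
With repressor TorX bound, *vorD* is not transcribed.
So VorD is not produced.
Autoinducer-2 is present, so GixH is inactive.
Glyoxylate is present, so WexT is active.
Required activator GixH is absent, so *fubJ* is not transcribed.
So FubJ is not produced.
Required activator VorD is absent, so *orvZ* is not transcribed.
So OrvZ is not produced.
Activator TemW is present, so *cilU* is transcribed.
→ *cilU* is ON in A.
Condition B:
Xylulose is absent, so TemW is active.
cAMP is present, so LutY is active.
With repressor LutY bound, *wexG* is not transcribed.
So WexG is not produced.
Diaminopimelate is present, so TorX is inactive.
With no repressor bound, *vorD* is transcribed.
So VorD is produced and active.
Autoinducer-2 is present, so GixH is inactive.
Glyoxylate is present, so WexT is active.
Required activator GixH is absent, so *fubJ* is not transcribed.
So FubJ is not produced.
Required activator FubJ is absent, so *orvZ* is not transcribed.
So OrvZ is not produced.
Activator TemW is present, so *cilU* is transcribed.
→ *cilU* is ON in B.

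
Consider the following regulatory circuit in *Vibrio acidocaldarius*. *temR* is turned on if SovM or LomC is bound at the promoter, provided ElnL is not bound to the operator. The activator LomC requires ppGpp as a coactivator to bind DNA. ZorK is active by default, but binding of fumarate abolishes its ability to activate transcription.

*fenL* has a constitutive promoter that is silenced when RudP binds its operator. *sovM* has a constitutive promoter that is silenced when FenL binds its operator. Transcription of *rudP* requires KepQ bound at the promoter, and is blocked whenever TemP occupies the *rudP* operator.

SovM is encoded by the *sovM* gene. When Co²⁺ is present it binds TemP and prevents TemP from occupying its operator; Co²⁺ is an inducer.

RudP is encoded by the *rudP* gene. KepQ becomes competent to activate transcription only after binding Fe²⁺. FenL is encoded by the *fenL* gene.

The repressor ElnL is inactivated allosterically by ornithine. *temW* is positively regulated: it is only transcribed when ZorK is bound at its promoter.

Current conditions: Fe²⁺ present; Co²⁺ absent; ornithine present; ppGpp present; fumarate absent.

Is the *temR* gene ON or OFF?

Co²⁺ is absent, so TemP is active.
Fe²⁺ is present, so KepQ is active.
With repressor TemP bound, *rudP* is not transcribed.
So RudP is not produced.
With no repressor bound, *fenL* is transcribed.
So FenL is produced and active.
With repressor FenL bound, *sovM* is not transcribed.
So SovM is not produced.
Ornithine is present, so ElnL is inactive.
ppGpp is present, so LomC is active.
Activator LomC is present, so *temR* is transcribed.

ON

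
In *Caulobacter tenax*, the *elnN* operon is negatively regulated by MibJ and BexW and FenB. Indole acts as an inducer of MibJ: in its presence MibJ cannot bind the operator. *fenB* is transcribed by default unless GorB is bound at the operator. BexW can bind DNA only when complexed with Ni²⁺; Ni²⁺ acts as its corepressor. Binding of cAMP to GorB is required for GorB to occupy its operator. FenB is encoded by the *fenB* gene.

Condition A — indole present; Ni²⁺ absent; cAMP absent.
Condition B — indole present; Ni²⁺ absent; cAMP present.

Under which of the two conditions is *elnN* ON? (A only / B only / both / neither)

B only

Condition A:
Indole is present, so MibJ is inactive.
Ni²⁺ is absent, so BexW is inactive.
cAMP is absent, so GorB is inactive.
With no repressor bound, *fenB* is transcribed.
So FenB is produced and active.
With repressor FenB bound, *elnN* is not transcribed.
→ *elnN* is OFF in A.
Condition B:
Indole is present, so MibJ is inactive.
Ni²⁺ is absent, so BexW is inactive.
cAMP is present, so GorB is active.
With repressor GorB bound, *fenB* is not transcribed.
So FenB is not produced.
With no repressor bound, *elnN* is transcribed.
→ *elnN* is ON in B.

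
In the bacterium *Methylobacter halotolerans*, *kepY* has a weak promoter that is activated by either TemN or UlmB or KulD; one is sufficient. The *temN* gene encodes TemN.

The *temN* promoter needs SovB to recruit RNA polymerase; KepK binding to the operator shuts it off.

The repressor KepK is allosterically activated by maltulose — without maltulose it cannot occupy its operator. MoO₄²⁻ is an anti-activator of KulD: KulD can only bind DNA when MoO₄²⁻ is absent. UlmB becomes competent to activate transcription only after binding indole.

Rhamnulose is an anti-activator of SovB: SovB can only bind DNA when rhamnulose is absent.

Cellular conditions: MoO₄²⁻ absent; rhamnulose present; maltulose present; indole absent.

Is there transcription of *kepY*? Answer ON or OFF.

Maltulose is present, so KepK is active.
Rhamnulose is present, so SovB is inactive.
With repressor KepK bound, *temN* is not transcribed.
So TemN is not produced.
Indole is absent, so UlmB is inactive.
MoO₄²⁻ is absent, so KulD is active.
Activator KulD is present, so *kepY* is transcribed.

ON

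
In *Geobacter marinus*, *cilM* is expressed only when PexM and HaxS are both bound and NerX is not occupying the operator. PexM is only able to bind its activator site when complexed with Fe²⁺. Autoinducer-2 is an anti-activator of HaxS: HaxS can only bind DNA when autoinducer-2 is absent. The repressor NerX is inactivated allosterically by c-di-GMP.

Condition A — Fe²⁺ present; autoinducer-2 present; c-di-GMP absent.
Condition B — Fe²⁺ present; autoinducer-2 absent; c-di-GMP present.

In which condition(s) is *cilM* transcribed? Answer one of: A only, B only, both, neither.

Condition A:
Fe²⁺ is present, so PexM is active.
Autoinducer-2 is present, so HaxS is inactive.
c-di-GMP is absent, so NerX is active.
With repressor NerX bound, *cilM* is not transcribed.
→ *cilM* is OFF in A.
Condition B:
Fe²⁺ is present, so PexM is active.
Autoinducer-2 is absent, so HaxS is active.
c-di-GMP is present, so NerX is inactive.
No repressor is bound and PexM and HaxS are active, so *cilM* is transcribed.
→ *cilM* is ON in B.

B only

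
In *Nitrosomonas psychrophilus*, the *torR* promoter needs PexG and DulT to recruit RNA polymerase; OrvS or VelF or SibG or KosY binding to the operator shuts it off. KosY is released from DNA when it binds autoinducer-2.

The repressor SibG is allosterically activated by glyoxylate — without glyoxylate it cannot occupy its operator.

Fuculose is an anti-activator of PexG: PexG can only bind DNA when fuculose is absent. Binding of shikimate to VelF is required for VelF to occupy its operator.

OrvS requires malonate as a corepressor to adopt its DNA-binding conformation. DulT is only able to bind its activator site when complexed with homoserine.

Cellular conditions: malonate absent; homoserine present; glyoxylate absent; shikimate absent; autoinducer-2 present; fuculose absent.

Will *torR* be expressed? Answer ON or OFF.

Malonate is absent, so OrvS is inactive.
Fuculose is absent, so PexG is active.
Shikimate is absent, so VelF is inactive.
Glyoxylate is absent, so SibG is inactive.
Autoinducer-2 is present, so KosY is inactive.
Homoserine is present, so DulT is active.
No repressor is bound and PexG and DulT are active, so *torR* is transcribed.

ON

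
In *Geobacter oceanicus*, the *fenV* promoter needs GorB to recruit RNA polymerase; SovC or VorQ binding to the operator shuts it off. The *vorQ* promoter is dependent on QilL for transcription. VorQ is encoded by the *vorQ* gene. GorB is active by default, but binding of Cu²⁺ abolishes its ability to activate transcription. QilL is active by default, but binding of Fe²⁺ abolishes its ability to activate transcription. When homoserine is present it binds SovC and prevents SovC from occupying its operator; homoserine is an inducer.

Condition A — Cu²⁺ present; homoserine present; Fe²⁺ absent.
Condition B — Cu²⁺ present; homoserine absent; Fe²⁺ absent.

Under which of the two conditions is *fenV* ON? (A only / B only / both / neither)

Condition A:
Cu²⁺ is present, so GorB is inactive.
Homoserine is present, so SovC is inactive.
Fe²⁺ is absent, so QilL is active.
No repressor is bound and QilL is active, so *vorQ* is transcribed.
So VorQ is produced and active.
With repressor VorQ bound, *fenV* is not transcribed.
→ *fenV* is OFF in A.
Condition B:
Cu²⁺ is present, so GorB is inactive.
Homoserine is absent, so SovC is active.
Fe²⁺ is absent, so QilL is active.
No repressor is bound and QilL is active, so *vorQ* is transcribed.
So VorQ is produced and active.
With repressor SovC bound, *fenV* is not transcribed.
→ *fenV* is OFF in B.

neither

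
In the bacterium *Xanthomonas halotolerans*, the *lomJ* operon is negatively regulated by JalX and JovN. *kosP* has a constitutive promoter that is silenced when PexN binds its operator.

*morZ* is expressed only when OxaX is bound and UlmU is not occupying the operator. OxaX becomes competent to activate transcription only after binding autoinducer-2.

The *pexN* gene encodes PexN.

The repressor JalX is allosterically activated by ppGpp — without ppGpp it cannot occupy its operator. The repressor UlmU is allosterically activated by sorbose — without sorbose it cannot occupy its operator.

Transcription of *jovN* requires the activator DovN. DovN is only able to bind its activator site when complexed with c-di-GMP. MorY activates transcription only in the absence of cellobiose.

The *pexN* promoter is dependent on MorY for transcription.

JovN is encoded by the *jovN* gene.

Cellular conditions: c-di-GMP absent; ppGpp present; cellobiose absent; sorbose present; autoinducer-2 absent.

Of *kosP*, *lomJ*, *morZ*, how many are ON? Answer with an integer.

Cellobiose is absent, so MorY is active.
No repressor is bound and MorY is active, so *pexN* is transcribed.
So PexN is produced and active.
With repressor PexN bound, *kosP* is not transcribed.
→ *kosP* is OFF.
ppGpp is present, so JalX is active.
c-di-GMP is absent, so DovN is inactive.
Required activator DovN is absent, so *jovN* is not transcribed.
So JovN is not produced.
With repressor JalX bound, *lomJ* is not transcribed.
→ *lomJ* is OFF.
Sorbose is present, so UlmU is active.
Autoinducer-2 is absent, so OxaX is inactive.
With repressor UlmU bound, *morZ* is not transcribed.
→ *morZ* is OFF.
0 of the 3 genes are transcribed.

0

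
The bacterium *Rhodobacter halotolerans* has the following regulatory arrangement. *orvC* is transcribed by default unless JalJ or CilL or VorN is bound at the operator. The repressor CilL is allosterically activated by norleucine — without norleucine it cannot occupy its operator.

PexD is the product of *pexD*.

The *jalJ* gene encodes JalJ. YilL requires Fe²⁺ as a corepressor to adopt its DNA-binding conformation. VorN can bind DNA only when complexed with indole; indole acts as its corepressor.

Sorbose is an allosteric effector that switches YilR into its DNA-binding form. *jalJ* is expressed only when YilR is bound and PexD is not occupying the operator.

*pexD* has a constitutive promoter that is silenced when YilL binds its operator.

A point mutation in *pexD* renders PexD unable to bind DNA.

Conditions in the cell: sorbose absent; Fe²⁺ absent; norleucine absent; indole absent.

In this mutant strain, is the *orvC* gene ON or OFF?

ON

PexD is non-functional in this strain, so it has no effect.
Sorbose is absent, so YilR is inactive.
Required activator YilR is absent, so *jalJ* is not transcribed.
So JalJ is not produced.
Norleucine is absent, so CilL is inactive.
Indole is absent, so VorN is inactive.
With no repressor bound, *orvC* is transcribed.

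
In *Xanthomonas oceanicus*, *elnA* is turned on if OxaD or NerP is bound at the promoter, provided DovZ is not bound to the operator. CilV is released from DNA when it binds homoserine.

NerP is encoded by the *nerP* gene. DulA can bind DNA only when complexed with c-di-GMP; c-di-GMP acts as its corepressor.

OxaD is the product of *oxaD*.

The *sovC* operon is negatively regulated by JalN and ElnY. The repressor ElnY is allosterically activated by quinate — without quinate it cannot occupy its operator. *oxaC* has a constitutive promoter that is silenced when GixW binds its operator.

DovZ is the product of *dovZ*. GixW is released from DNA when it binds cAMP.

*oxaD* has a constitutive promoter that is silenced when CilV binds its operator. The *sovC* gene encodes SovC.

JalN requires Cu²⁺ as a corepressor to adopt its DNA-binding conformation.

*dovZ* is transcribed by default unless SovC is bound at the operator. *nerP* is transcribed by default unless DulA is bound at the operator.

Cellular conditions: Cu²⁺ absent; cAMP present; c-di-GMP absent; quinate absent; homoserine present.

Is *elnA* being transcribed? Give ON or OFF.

Homoserine is present, so CilV is inactive.
With no repressor bound, *oxaD* is transcribed.
So OxaD is produced and active.
Cu²⁺ is absent, so JalN is inactive.
Quinate is absent, so ElnY is inactive.
With no repressor bound, *sovC* is transcribed.
So SovC is produced and active.
With repressor SovC bound, *dovZ* is not transcribed.
So DovZ is not produced.
c-di-GMP is absent, so DulA is inactive.
With no repressor bound, *nerP* is transcribed.
So NerP is produced and active.
Activator OxaD is present, so *elnA* is transcribed.

ON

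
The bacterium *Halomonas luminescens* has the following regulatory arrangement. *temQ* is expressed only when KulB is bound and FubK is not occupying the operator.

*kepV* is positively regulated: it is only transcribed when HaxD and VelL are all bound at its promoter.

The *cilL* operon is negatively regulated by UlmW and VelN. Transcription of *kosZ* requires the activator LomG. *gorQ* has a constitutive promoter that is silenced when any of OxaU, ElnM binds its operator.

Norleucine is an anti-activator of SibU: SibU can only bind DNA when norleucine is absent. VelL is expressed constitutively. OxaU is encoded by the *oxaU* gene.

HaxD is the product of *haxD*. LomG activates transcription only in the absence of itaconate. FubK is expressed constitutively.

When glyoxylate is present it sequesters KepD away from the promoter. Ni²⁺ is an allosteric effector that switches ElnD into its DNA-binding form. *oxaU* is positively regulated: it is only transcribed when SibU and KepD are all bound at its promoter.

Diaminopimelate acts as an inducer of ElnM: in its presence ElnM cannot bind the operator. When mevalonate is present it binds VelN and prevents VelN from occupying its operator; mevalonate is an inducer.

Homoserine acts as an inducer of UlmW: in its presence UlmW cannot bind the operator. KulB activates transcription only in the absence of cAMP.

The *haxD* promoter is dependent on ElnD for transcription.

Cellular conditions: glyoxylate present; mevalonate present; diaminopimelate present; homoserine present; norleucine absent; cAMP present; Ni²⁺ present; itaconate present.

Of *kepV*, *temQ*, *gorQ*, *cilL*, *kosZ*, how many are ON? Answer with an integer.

Ni²⁺ is present, so ElnD is active.
No repressor is bound and ElnD is active, so *haxD* is transcribed.
So HaxD is produced and active.
VelL is produced constitutively and is active.
No repressor is bound and HaxD and VelL are active, so *kepV* is transcribed.
→ *kepV* is ON.
FubK is produced constitutively and is active.
cAMP is present, so KulB is inactive.
With repressor FubK bound, *temQ* is not transcribed.
→ *temQ* is OFF.
Norleucine is absent, so SibU is active.
Glyoxylate is present, so KepD is inactive.
Required activator KepD is absent, so *oxaU* is not transcribed.
So OxaU is not produced.
Diaminopimelate is present, so ElnM is inactive.
With no repressor bound, *gorQ* is transcribed.
→ *gorQ* is ON.
Homoserine is present, so UlmW is inactive.
Mevalonate is present, so VelN is inactive.
With no repressor bound, *cilL* is transcribed.
→ *cilL* is ON.
Itaconate is present, so LomG is inactive.
Required activator LomG is absent, so *kosZ* is not transcribed.
→ *kosZ* is OFF.
3 of the 5 genes are transcribed.

3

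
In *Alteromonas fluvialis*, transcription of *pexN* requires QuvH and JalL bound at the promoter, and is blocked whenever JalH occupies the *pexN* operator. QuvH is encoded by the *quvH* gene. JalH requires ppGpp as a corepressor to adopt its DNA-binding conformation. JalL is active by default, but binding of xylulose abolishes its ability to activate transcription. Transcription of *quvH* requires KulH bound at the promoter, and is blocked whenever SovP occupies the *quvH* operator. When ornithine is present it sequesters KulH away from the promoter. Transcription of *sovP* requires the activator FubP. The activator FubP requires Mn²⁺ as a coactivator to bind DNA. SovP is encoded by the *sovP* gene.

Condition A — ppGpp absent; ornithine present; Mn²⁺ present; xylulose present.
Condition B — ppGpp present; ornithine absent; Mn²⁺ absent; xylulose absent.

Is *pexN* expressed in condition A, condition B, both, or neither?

neither

Condition A:
ppGpp is absent, so JalH is inactive.
Ornithine is present, so KulH is inactive.
Mn²⁺ is present, so FubP is active.
No repressor is bound and FubP is active, so *sovP* is transcribed.
So SovP is produced and active.
With repressor SovP bound, *quvH* is not transcribed.
So QuvH is not produced.
Xylulose is present, so JalL is inactive.
Required activator QuvH is absent, so *pexN* is not transcribed.
→ *pexN* is OFF in A.
Condition B:
ppGpp is present, so JalH is active.
Ornithine is absent, so KulH is active.
Mn²⁺ is absent, so FubP is inactive.
Required activator FubP is absent, so *sovP* is not transcribed.
So SovP is not produced.
No repressor is bound and KulH is active, so *quvH* is transcribed.
So QuvH is produced and active.
Xylulose is absent, so JalL is active.
With repressor JalH bound, *pexN* is not transcribed.
→ *pexN* is OFF in B.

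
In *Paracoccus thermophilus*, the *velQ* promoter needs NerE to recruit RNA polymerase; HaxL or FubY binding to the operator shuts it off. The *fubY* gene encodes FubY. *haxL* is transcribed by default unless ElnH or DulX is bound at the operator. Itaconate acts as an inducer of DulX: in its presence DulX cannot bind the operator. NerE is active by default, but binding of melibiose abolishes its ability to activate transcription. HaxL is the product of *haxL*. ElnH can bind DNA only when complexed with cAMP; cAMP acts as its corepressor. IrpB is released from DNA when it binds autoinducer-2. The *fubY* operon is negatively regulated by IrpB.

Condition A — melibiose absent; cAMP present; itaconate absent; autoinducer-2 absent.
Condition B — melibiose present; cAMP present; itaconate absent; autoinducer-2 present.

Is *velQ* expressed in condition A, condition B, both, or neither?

A only

Condition A:
Melibiose is absent, so NerE is active.
cAMP is present, so ElnH is active.
Itaconate is absent, so DulX is active.
With repressor ElnH bound, *haxL* is not transcribed.
So HaxL is not produced.
Autoinducer-2 is absent, so IrpB is active.
With repressor IrpB bound, *fubY* is not transcribed.
So FubY is not produced.
No repressor is bound and NerE is active, so *velQ* is transcribed.
→ *velQ* is ON in A.
Condition B:
Melibiose is present, so NerE is inactive.
cAMP is present, so ElnH is active.
Itaconate is absent, so DulX is active.
With repressor ElnH bound, *haxL* is not transcribed.
So HaxL is not produced.
Autoinducer-2 is present, so IrpB is inactive.
With no repressor bound, *fubY* is transcribed.
So FubY is produced and active.
With repressor FubY bound, *velQ* is not transcribed.
→ *velQ* is OFF in B.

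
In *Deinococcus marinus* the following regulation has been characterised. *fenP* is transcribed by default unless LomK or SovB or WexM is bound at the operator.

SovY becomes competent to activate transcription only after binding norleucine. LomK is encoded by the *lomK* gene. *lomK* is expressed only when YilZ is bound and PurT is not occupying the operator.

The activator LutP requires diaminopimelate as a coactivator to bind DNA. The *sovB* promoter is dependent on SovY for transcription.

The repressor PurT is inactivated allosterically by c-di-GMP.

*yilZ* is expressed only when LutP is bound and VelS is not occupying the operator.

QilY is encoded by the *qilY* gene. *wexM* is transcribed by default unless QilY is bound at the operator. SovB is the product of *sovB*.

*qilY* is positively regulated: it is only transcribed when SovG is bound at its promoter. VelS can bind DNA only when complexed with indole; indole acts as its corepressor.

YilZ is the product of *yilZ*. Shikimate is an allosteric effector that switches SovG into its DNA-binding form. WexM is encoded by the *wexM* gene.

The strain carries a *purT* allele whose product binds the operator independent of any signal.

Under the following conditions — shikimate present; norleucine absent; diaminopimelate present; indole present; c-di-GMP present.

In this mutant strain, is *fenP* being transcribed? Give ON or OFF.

Indole is present, so VelS is active.
Diaminopimelate is present, so LutP is active.
With repressor VelS bound, *yilZ* is not transcribed.
So YilZ is not produced.
PurT is constitutively active in this strain.
With repressor PurT bound, *lomK* is not transcribed.
So LomK is not produced.
Norleucine is absent, so SovY is inactive.
Required activator SovY is absent, so *sovB* is not transcribed.
So SovB is not produced.
Shikimate is present, so SovG is active.
No repressor is bound and SovG is active, so *qilY* is transcribed.
So QilY is produced and active.
With repressor QilY bound, *wexM* is not transcribed.
So WexM is not produced.
With no repressor bound, *fenP* is transcribed.

ON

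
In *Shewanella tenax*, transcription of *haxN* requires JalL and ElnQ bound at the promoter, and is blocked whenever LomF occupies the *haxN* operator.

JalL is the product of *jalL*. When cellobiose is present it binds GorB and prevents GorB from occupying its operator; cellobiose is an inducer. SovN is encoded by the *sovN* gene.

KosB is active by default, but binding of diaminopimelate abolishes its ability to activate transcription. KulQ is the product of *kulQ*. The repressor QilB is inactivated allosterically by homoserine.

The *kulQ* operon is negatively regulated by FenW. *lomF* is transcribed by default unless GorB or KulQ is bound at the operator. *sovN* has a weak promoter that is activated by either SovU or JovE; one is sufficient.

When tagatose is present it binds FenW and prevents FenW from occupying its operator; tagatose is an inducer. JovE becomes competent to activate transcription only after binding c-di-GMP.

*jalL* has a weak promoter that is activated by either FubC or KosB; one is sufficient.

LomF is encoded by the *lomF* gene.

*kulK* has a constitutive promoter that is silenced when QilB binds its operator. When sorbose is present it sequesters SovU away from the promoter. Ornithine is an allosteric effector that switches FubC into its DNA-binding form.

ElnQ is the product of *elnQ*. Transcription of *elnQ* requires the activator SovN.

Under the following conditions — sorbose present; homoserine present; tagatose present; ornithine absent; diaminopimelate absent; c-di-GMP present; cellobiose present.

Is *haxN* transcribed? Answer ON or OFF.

ON

Cellobiose is present, so GorB is inactive.
Tagatose is present, so FenW is inactive.
With no repressor bound, *kulQ* is transcribed.
So KulQ is produced and active.
With repressor KulQ bound, *lomF* is not transcribed.
So LomF is not produced.
Ornithine is absent, so FubC is inactive.
Diaminopimelate is absent, so KosB is active.
Activator KosB is present, so *jalL* is transcribed.
So JalL is produced and active.
Sorbose is present, so SovU is inactive.
c-di-GMP is present, so JovE is active.
Activator JovE is present, so *sovN* is transcribed.
So SovN is produced and active.
No repressor is bound and SovN is active, so *elnQ* is transcribed.
So ElnQ is produced and active.
No repressor is bound and JalL and ElnQ are active, so *haxN* is transcribed.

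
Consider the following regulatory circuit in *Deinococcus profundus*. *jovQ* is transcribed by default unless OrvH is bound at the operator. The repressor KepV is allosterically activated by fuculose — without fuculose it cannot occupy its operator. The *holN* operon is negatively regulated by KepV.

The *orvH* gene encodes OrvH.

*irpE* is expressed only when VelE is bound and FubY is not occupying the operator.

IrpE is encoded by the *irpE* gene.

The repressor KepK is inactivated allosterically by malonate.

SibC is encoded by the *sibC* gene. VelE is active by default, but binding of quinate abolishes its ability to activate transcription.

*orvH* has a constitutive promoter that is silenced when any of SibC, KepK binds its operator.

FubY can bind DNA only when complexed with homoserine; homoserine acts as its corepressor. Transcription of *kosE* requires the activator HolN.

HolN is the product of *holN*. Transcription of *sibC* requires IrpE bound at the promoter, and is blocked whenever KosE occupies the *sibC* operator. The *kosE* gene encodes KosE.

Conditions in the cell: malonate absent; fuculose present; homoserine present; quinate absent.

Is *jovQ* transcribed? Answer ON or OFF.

ON

Fuculose is present, so KepV is active.
With repressor KepV bound, *holN* is not transcribed.
So HolN is not produced.
Required activator HolN is absent, so *kosE* is not transcribed.
So KosE is not produced.
Homoserine is present, so FubY is active.
Quinate is absent, so VelE is active.
With repressor FubY bound, *irpE* is not transcribed.
So IrpE is not produced.
Required activator IrpE is absent, so *sibC* is not transcribed.
So SibC is not produced.
Malonate is absent, so KepK is active.
With repressor KepK bound, *orvH* is not transcribed.
So OrvH is not produced.
With no repressor bound, *jovQ* is transcribed.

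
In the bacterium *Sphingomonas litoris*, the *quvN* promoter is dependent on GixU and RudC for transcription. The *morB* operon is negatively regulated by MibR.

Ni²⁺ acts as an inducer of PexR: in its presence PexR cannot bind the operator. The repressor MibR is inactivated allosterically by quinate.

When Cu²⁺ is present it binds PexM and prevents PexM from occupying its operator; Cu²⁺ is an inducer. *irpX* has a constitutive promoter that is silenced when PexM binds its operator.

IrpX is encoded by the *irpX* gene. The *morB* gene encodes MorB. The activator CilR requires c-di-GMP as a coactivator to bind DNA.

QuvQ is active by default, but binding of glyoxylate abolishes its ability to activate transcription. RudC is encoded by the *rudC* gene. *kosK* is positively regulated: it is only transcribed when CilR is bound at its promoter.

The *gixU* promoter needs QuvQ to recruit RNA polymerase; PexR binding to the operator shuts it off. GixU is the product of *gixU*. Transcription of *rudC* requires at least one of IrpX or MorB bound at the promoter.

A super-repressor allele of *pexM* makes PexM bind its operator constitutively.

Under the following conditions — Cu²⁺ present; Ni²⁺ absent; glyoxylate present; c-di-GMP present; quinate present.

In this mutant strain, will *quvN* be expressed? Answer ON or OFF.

Glyoxylate is present, so QuvQ is inactive.
Ni²⁺ is absent, so PexR is active.
With repressor PexR bound, *gixU* is not transcribed.
So GixU is not produced.
PexM is constitutively active in this strain.
With repressor PexM bound, *irpX* is not transcribed.
So IrpX is not produced.
Quinate is present, so MibR is inactive.
With no repressor bound, *morB* is transcribed.
So MorB is produced and active.
Activator MorB is present, so *rudC* is transcribed.
So RudC is produced and active.
Required activator GixU is absent, so *quvN* is not transcribed.

OFF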